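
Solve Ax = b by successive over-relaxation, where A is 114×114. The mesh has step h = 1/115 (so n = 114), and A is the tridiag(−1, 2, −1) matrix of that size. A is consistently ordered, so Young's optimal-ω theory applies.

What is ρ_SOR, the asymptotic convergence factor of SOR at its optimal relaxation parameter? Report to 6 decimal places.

ρ_SOR = 0.946823

B_J for the 114×114 system has eigenvalues cos(kπ/115); ρ_J = cos(π/115) = 0.999627.
root = sin(π/115) = 0.0273148  (since 1−cos² = sin²).
Then 2/(1+√(1−ρ_J²)) = 2/(1+0.0273148); ω* = 2/1.0273148 = 1.946823.
ρ_SOR = ω* − 1 = 1.946823 − 1 = 0.946823.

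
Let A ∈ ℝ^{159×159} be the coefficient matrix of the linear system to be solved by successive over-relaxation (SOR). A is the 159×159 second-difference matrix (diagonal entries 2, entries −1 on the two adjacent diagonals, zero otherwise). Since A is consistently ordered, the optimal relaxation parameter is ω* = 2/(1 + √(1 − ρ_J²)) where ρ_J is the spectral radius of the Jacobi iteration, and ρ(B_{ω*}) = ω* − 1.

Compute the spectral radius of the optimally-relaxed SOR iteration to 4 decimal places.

ρ_SOR = 0.9615

With n=159, ρ(Jacobi) = cos(π/160) = 0.9998.
√(1−ρ_J²) = |sin(π/160)| = 0.01963
ω* = 2 / (1 + 0.01963) = 2 / 1.01963 ≈ 1.9615.
Hence ρ(B_{ω*}) = 1.9615 − 1 = 0.9615.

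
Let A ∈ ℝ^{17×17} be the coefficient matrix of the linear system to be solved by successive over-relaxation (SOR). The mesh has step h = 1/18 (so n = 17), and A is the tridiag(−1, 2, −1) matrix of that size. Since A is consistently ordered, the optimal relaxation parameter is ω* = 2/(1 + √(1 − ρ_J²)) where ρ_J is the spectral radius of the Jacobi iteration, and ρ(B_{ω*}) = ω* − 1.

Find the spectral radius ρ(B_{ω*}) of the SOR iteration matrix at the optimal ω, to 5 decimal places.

With n=17, ρ(Jacobi) = cos(π/18) = 0.98481.
1 − cos²(π/18) = sin²(π/18) ⇒ √(1−ρ_J²) = sin(π/18) = 0.173648.
Then 2/(1+√(1−ρ_J²)) = 2/(1+0.173648); ω* = 2/1.173648 = 1.70409.
ρ(B_{ω*}) = ω*−1 = 0.70409

ρ_SOR = 0.70409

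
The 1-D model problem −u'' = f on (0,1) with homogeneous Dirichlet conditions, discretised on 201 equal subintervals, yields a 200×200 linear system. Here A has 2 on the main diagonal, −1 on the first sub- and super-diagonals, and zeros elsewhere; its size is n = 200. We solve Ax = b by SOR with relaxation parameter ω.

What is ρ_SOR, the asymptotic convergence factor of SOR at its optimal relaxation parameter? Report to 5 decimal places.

ρ_SOR = 0.96922

B_J for the 200×200 system has eigenvalues cos(kπ/201); ρ_J = cos(π/201) = 0.99988.
√(1−ρ_J²) = |sin(π/201)| = 0.015629
Young: ω* = 2/(1+√(1−ρ_J²)) = 2/(1+0.015629) = 2/1.015629 = 1.96922.
Hence ρ(B_{ω*}) = 1.96922 − 1 = 0.96922.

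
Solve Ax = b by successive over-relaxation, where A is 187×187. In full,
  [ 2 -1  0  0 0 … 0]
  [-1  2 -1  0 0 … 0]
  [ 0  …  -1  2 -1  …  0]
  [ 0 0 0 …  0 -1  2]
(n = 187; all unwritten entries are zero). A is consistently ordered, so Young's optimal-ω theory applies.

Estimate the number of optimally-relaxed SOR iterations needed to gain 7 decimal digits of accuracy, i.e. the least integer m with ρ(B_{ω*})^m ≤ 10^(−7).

m = 483

spectrum of D⁻¹(L+U) = {cos(kπ/188) : 1≤k≤187}; ρ_J = cos(π/188) = 0.9998604.
√(1−ρ_J²) = |sin(π/188)| = 0.0167098
So ω* = 2/1.0167098 = 1.9671297 (Young).
ρ_SOR = ω* − 1 = 1.9671297 − 1 = 0.9671297.
Need (0.9671297)^m ≤ 10^(−7): m ≥ 7·ln10/|ln 0.9671297| = 16.1181/0.0334227 = 482.250 ⇒ m = 483.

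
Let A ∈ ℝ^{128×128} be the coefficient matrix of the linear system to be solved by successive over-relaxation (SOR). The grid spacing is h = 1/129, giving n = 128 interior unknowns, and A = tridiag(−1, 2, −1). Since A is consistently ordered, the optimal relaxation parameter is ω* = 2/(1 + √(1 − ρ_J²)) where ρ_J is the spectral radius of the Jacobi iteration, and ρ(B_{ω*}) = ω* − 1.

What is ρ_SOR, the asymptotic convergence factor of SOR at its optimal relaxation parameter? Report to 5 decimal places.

ρ_SOR = 0.95246

½·tridiag(1,0,1) at n=128: λ_k = cos(kπ/129); max |λ| at k=1 ⇒ ρ_J = cos(π/129) ≈ 0.99970.
1 − cos²(π/129) = sin²(π/129) ⇒ √(1−ρ_J²) = sin(π/129) = 0.024351.
So ω* = 2/1.024351 = 1.95246 (Young).
ρ_SOR = ω* − 1 = 1.95246 − 1 = 0.95246.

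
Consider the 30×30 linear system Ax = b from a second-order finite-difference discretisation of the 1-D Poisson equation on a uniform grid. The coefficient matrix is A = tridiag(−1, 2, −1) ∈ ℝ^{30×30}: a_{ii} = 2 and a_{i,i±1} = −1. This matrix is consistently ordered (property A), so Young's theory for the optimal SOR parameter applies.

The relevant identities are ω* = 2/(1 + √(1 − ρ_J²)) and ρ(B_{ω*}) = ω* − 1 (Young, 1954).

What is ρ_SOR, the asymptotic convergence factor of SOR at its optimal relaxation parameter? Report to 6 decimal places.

½·tridiag(1,0,1) at n=30: λ_k = cos(kπ/31); max |λ| at k=1 ⇒ ρ_J = cos(π/31) ≈ 0.994869.
√(1−ρ_J²) = |sin(π/31)| = 0.1011683
[ω*] 2 ÷ (1 + 0.1011683) = 2 ÷ 1.1011683 = 1.816253.
ρ_SOR = ω* − 1 ≈ 0.816253.

ρ_SOR = 0.816253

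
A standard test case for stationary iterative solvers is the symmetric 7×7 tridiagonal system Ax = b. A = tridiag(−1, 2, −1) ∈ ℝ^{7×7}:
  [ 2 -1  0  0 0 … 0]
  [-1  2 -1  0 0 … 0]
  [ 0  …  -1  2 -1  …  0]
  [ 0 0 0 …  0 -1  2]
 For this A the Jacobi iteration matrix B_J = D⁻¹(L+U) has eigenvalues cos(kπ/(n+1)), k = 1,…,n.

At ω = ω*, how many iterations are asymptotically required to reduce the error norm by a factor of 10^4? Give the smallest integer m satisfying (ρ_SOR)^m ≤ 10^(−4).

m = 12

[ρ_J] n=7: ρ(B_J) = cos(π/(n+1)) = cos(π/8) = 0.9238795.
1 − cos²(π/8) = sin²(π/8) ⇒ √(1−ρ_J²) = sin(π/8) = 0.3826834.
Young: ω* = 2/(1+√(1−ρ_J²)) = 2/(1+0.3826834) = 2/1.3826834 = 1.4464627.
ρ_SOR = ω* − 1 ≈ 0.4464627.
4·ln10 = 9.21034; −ln(0.4464627) = 0.806399; m = ⌈9.21034/0.806399⌉ = ⌈11.422⌉ = 12.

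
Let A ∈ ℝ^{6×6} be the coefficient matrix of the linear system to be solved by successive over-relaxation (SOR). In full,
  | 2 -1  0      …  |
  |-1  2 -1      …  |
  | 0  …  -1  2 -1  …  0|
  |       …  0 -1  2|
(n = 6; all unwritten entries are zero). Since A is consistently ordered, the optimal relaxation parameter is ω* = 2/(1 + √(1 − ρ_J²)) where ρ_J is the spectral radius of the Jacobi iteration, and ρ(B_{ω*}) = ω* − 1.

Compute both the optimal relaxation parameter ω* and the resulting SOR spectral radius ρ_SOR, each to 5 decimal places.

ω* = 1.39481, ρ_SOR = 0.39481

ρ_J = max_k |cos(kπ/7)| = cos(π/7) = 0.90097
√(1−ρ_J²) = |sin(π/7)| = 0.433884
ω* = 2 / (1 + 0.433884) = 2 / 1.433884 ≈ 1.39481.
ρ_SOR = ω* − 1 = 1.39481 − 1 = 0.39481.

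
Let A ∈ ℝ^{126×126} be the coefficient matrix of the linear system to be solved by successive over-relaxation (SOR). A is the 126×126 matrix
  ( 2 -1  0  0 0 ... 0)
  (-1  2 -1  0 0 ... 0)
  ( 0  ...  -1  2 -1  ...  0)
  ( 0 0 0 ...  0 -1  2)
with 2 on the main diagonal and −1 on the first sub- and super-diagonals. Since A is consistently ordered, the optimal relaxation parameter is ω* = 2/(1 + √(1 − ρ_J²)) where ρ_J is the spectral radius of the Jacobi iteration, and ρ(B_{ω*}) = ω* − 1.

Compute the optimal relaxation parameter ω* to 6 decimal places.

ω* = 1.951725

ρ_J = max_k |cos(kπ/127)| = cos(π/127) = 0.999694
1 − cos²(π/127) = sin²(π/127) ⇒ √(1−ρ_J²) = sin(π/127) = 0.0247344.
Young: ω* = 2/(1+√(1−ρ_J²)) = 2/(1+0.0247344) = 2/1.0247344 = 1.951725.
[ρ_SOR] ω* − 1 = 0.951725.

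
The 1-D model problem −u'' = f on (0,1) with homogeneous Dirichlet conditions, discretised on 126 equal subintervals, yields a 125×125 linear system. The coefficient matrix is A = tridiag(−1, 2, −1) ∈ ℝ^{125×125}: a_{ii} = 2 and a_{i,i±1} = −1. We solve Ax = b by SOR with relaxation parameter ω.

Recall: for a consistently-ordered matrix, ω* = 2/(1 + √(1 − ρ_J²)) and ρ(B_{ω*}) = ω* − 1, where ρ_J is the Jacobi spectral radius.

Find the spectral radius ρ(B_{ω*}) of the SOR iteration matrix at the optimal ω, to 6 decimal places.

ρ_SOR = 0.951351

n=125: λ(B_J) = 1 − λ(A)/2 = cos(kπ/126); k=1 gives ρ_J = 0.999689.
1 − cos²(π/126) = sin²(π/126) ⇒ √(1−ρ_J²) = sin(π/126) = 0.0249307.
ω* = 2 / (1 + 0.0249307) = 2 / 1.0249307 ≈ 1.951351.
[ρ_SOR] ω* − 1 = 0.951351.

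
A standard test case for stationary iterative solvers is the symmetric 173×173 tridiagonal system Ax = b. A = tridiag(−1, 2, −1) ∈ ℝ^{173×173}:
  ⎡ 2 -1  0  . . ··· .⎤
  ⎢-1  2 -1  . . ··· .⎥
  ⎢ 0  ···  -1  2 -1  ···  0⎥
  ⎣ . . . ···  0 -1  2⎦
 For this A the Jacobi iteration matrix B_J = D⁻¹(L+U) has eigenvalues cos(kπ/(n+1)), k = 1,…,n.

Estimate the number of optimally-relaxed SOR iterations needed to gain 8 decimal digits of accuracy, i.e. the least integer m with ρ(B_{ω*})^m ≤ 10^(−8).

m = 511

B_J for the 173×173 system has eigenvalues cos(kπ/174); ρ_J = cos(π/174) = 0.9998370.
root = sin(π/174) = 0.0180541  (since 1−cos² = sin²).
ω* = 2 / (1 + 0.0180541) = 2 / 1.0180541 ≈ 1.9645321.
[ρ_SOR] ω* − 1 = 0.9645321.
ρ_SOR^m ≤ 10^(−8) ⇔ m ≥ 8·ln10/(−ln 0.9645321) = 18.4207/0.0361122 = 510.096; m = ⌈510.096⌉ = 511.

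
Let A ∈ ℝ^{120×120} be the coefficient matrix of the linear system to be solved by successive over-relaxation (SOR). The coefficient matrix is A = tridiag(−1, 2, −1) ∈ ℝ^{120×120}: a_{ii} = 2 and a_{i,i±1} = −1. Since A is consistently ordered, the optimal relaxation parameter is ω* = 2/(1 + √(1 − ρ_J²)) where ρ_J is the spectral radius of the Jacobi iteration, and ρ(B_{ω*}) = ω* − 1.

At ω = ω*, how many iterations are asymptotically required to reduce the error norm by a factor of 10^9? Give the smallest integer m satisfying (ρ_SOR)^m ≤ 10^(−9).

m = 400

n=120: λ(B_J) = 1 − λ(A)/2 = cos(kπ/121); k=1 gives ρ_J = 0.9996630.
√(1−ρ_J²) = |sin(π/121)| = 0.0259607
Young: ω* = 2/(1+√(1−ρ_J²)) = 2/(1+0.0259607) = 2/1.0259607 = 1.9493924.
At ω = 1.9493924 every |λ(B_ω)| = ω−1, so ρ_SOR = 0.9493924.
For 9 digits: m = 9·ln10 / (−ln 0.9493924) = 20.7233/0.0519331 = 399.038; round up → m = 400.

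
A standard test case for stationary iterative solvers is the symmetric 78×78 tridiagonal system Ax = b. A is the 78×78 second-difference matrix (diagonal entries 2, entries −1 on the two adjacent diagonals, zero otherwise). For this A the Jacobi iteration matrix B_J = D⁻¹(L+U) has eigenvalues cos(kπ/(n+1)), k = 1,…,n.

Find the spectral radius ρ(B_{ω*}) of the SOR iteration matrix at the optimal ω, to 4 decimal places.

B_J for the 78×78 system has eigenvalues cos(kπ/79); ρ_J = cos(π/79) = 0.9992.
√(1−ρ_J²) simplifies to sin(π/79) = 0.03976.
ω* = 2/(1 + 0.03976) = 2/1.03976 = 1.9235.
and ρ(B_{ω*}) = 1.9235 − 1 = 0.9235.

ρ_SOR = 0.9235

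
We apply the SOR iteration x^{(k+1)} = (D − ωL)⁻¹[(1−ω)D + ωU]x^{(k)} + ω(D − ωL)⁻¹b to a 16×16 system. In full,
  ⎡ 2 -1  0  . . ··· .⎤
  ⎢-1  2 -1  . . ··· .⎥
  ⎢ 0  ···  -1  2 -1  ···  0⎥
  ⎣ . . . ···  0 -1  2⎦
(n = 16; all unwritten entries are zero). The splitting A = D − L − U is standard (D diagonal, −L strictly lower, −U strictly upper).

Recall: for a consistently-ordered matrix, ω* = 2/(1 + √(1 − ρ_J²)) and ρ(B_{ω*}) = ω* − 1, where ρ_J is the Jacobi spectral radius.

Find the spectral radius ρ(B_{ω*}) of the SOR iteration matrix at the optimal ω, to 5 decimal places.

[ρ_J] n=16: ρ(B_J) = cos(π/(n+1)) = cos(π/17) = 0.98297.
root = sin(π/17) = 0.183750  (since 1−cos² = sin²).
Young: ω* = 2/(1+√(1−ρ_J²)) = 2/(1+0.183750) = 2/1.183750 = 1.68955.
ρ_SOR = ω* − 1 ≈ 0.68955.

ρ_SOR = 0.68955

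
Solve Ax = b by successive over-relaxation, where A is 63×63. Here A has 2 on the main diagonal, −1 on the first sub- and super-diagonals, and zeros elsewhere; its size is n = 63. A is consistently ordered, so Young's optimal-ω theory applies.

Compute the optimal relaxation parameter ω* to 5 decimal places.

[ρ_J] n=63: ρ(B_J) = cos(π/(n+1)) = cos(π/64) = 0.99880.
√(1−ρ_J²) = |sin(π/64)| = 0.049068
ω* = 2 / (1 + 0.049068) = 2 / 1.049068 ≈ 1.90645.
and ρ(B_{ω*}) = 1.90645 − 1 = 0.90645.

ω* = 1.90645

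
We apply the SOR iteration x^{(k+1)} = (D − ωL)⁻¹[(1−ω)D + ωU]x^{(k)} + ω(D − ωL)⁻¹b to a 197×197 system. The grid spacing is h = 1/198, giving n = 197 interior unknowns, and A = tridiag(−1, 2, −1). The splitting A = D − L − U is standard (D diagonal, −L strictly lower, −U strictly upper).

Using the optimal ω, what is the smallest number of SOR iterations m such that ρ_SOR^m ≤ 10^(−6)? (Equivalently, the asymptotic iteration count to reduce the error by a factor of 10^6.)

m = 436

B_J for the 197×197 system has eigenvalues cos(kπ/198); ρ_J = cos(π/198) = 0.9998741.
root = sin(π/198) = 0.0158660  (since 1−cos² = sin²).
ω* = 2/(1 + 0.0158660) = 2/1.0158660 = 1.9687636.
and ρ(B_{ω*}) = 1.9687636 − 1 = 0.9687636.
For 6 digits: m = 6·ln10 / (−ln 0.9687636) = 13.8155/0.0317347 = 435.344; round up → m = 436.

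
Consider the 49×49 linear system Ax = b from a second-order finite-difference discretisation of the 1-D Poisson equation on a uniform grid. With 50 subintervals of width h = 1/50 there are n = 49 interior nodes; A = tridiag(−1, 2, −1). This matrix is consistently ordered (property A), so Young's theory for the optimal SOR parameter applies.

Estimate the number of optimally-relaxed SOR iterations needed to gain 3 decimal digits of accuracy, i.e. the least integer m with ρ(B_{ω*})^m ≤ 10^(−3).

m = 55

½·tridiag(1,0,1) at n=49: λ_k = cos(kπ/50); max |λ| at k=1 ⇒ ρ_J = cos(π/50) ≈ 0.9980267.
1 − cos²(π/50) = sin²(π/50) ⇒ √(1−ρ_J²) = sin(π/50) = 0.0627905.
ω* = 2/(1+0.0627905) = 1.8818384
At ω = 1.8818384 every |λ(B_ω)| = ω−1, so ρ_SOR = 0.8818384.
(0.8818384)^m ≤ 10^{−3}  ⇒  m·ln(0.8818384) ≤ −3·ln10  ⇒  m ≥ 54.934  ⇒  m = 55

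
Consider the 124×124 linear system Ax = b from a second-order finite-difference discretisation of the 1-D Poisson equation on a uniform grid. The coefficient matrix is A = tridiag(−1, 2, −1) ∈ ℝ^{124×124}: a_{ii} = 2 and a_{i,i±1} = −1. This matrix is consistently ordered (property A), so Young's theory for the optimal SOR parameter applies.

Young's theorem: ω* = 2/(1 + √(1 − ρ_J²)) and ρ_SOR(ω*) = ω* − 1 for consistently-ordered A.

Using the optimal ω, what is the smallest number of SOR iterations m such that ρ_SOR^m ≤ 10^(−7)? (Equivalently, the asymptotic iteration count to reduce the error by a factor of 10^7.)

With n=124, ρ(Jacobi) = cos(π/125) = 0.9996842.
√(1−ρ_J²) = |sin(π/125)| = 0.0251301
So ω* = 2/1.0251301 = 1.9509719 (Young).
and ρ(B_{ω*}) = 1.9509719 − 1 = 0.9509719.
ρ_SOR^m ≤ 10^(−7) ⇔ m ≥ 7·ln10/(−ln 0.9509719) = 16.1181/0.0502708 = 320.625; m = ⌈320.625⌉ = 321.

m = 321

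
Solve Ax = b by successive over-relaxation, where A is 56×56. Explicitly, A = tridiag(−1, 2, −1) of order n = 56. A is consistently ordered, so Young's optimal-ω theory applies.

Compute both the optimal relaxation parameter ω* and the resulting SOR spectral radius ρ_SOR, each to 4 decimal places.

ω* = 1.8956, ρ_SOR = 0.8956

[ρ_J] n=56: ρ(B_J) = cos(π/(n+1)) = cos(π/57) = 0.9985.
√(1−ρ_J²) simplifies to sin(π/57) = 0.05509.
[ω*] 2 ÷ (1 + 0.05509) = 2 ÷ 1.05509 = 1.8956.
ρ_SOR = ω* − 1 = 1.8956 − 1 = 0.8956.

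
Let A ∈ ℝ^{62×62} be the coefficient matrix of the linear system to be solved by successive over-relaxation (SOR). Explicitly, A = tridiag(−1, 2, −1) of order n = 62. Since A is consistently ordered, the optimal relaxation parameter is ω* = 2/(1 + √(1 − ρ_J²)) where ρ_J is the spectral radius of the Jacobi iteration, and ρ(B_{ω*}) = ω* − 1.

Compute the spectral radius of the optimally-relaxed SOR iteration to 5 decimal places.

n=62: λ(B_J) = 1 − λ(A)/2 = cos(kπ/63); k=1 gives ρ_J = 0.99876.
1 − cos²(π/63) = sin²(π/63) ⇒ √(1−ρ_J²) = sin(π/63) = 0.049846.
Then 2/(1+√(1−ρ_J²)) = 2/(1+0.049846); ω* = 2/1.049846 = 1.90504.
Hence ρ(B_{ω*}) = 1.90504 − 1 = 0.90504.

ρ_SOR = 0.90504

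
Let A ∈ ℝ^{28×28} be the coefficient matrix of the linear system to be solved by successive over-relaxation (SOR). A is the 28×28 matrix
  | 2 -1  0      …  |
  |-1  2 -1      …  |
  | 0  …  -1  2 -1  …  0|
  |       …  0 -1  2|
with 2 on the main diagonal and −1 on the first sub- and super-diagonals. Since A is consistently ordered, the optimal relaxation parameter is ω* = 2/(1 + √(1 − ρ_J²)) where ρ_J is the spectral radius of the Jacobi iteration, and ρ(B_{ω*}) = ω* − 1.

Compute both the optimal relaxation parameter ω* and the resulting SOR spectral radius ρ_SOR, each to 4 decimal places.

½·tridiag(1,0,1) at n=28: λ_k = cos(kπ/29); max |λ| at k=1 ⇒ ρ_J = cos(π/29) ≈ 0.9941.
root = sin(π/29) = 0.10812  (since 1−cos² = sin²).
ω* = 2/(1+0.10812) = 1.8049
At ω = 1.8049 every |λ(B_ω)| = ω−1, so ρ_SOR = 0.8049.

ω* = 1.8049, ρ_SOR = 0.8049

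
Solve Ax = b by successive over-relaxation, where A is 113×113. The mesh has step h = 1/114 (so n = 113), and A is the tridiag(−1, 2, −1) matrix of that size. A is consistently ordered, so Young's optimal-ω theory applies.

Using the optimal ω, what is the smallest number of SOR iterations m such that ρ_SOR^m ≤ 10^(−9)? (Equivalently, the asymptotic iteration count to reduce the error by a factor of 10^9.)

B_J for the 113×113 system has eigenvalues cos(kπ/114); ρ_J = cos(π/114) = 0.9996203.
1 − cos²(π/114) = sin²(π/114) ⇒ √(1−ρ_J²) = sin(π/114) = 0.0275543.
So ω* = 2/1.0275543 = 1.9463692 (Young).
At ω = 1.9463692 every |λ(B_ω)| = ω−1, so ρ_SOR = 0.9463692.
m ≥ 9·ln10 / (−ln 0.9463692) = 375.950; smallest integer m = 376.

m = 376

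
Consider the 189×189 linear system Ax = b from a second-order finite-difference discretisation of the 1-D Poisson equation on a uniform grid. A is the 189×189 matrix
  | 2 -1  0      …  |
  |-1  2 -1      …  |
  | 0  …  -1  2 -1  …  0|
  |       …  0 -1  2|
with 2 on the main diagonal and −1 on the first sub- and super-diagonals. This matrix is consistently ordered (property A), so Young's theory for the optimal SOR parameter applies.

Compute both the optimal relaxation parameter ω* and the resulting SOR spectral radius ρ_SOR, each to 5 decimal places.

n=189: λ(B_J) = 1 − λ(A)/2 = cos(kπ/190); k=1 gives ρ_J = 0.99986.
√(1−ρ_J²) = |sin(π/190)| = 0.016534
ω* = 2/(1+0.016534) = 1.96747
[ρ_SOR] ω* − 1 = 0.96747.

ω* = 1.96747, ρ_SOR = 0.96747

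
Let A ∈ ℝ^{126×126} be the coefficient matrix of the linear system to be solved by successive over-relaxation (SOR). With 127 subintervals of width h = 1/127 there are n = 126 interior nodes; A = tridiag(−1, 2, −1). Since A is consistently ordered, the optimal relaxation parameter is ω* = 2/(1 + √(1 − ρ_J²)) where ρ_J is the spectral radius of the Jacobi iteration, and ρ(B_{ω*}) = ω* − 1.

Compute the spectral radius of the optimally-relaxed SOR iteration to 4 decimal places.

spectrum of D⁻¹(L+U) = {cos(kπ/127) : 1≤k≤126}; ρ_J = cos(π/127) = 0.9997.
√(1−ρ_J²) simplifies to sin(π/127) = 0.02473.
ω* = 2/(1 + 0.02473) = 2/1.02473 = 1.9517.
[ρ_SOR] ω* − 1 = 0.9517.

ρ_SOR = 0.9517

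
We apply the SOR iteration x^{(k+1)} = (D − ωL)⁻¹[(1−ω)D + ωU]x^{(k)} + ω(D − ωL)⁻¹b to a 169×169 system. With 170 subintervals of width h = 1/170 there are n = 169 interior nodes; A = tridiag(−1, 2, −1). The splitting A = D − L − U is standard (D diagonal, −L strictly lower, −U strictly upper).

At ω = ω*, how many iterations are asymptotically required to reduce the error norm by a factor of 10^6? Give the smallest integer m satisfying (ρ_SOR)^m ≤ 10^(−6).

m = 374

With n=169, ρ(Jacobi) = cos(π/170) = 0.9998293.
√(1−ρ_J²) = |sin(π/170)| = 0.0184789
ω* = 2/(1 + 0.0184789) = 2/1.0184789 = 1.9637127.
ρ_SOR = ω* − 1 = 1.9637127 − 1 = 0.9637127.
For 6 digits: m = 6·ln10 / (−ln 0.9637127) = 13.8155/0.0369621 = 373.775; round up → m = 374.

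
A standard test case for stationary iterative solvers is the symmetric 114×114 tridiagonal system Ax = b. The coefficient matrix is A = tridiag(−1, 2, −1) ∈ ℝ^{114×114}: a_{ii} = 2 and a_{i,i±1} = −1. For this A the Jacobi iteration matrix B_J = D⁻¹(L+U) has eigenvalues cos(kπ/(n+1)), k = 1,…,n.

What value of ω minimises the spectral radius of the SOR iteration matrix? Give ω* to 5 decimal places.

[ρ_J] n=114: ρ(B_J) = cos(π/(n+1)) = cos(π/115) = 0.99963.
√(1−ρ_J²) = |sin(π/115)| = 0.027315
ω* = 2 / (1 + 0.027315) = 2 / 1.027315 ≈ 1.94682.
At ω = 1.94682 every |λ(B_ω)| = ω−1, so ρ_SOR = 0.94682.

ω* = 1.94682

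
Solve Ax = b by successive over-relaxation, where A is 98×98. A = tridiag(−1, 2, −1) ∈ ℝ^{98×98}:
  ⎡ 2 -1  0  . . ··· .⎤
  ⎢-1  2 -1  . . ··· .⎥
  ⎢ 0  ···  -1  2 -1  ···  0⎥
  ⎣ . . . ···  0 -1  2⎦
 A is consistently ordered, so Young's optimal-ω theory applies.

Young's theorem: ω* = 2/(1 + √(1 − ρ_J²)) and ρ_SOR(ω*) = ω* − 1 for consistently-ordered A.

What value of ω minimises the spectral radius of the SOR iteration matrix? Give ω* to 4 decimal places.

[ρ_J] n=98: ρ(B_J) = cos(π/(n+1)) = cos(π/99) = 0.9995.
√(1 − cos²(π/99)) = sin(π/99) ≈ 0.03173.
So ω* = 2/1.03173 = 1.9385 (Young).
[ρ_SOR] ω* − 1 = 0.9385.

ω* = 1.9385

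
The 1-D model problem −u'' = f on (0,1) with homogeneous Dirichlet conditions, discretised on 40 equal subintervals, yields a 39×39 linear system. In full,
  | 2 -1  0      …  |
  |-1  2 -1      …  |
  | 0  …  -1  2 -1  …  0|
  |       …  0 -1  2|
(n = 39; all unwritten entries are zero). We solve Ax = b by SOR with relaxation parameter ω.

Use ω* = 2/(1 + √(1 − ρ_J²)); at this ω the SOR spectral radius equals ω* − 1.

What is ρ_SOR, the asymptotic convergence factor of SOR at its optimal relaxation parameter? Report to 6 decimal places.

[ρ_J] n=39: ρ(B_J) = cos(π/(n+1)) = cos(π/40) = 0.996917.
√(1−ρ_J²) = |sin(π/40)| = 0.0784591
Young: ω* = 2/(1+√(1−ρ_J²)) = 2/(1+0.0784591) = 2/1.0784591 = 1.854498.
Hence ρ(B_{ω*}) = 1.854498 − 1 = 0.854498.

ρ_SOR = 0.854498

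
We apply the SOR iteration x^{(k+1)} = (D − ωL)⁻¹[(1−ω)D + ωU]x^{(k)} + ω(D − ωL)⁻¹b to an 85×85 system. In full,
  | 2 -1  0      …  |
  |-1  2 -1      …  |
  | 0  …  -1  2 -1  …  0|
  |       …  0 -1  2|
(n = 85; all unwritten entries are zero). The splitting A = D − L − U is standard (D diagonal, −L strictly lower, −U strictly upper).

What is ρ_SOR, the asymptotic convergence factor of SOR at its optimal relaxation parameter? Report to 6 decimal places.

ρ_SOR = 0.929530

B_J for the 85×85 system has eigenvalues cos(kπ/86); ρ_J = cos(π/86) = 0.999333.
√(1−ρ_J²) simplifies to sin(π/86) = 0.0365220.
[ω*] 2 ÷ (1 + 0.0365220) = 2 ÷ 1.0365220 = 1.929530.
ρ(B_{ω*}) = ω*−1 = 0.929530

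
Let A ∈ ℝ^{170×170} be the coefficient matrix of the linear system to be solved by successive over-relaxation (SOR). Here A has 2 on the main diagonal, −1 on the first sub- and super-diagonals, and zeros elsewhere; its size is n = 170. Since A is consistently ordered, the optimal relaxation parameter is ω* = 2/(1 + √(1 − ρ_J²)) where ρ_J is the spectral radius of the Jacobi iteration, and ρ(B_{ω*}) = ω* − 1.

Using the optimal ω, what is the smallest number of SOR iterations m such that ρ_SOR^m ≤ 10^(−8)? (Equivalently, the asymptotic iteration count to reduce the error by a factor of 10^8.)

m = 502

[ρ_J] n=170: ρ(B_J) = cos(π/(n+1)) = cos(π/171) = 0.9998312.
1 − cos²(π/171) = sin²(π/171) ⇒ √(1−ρ_J²) = sin(π/171) = 0.0183709.
ω* = 2/(1+0.0183709) = 1.9639210
ρ_SOR = ω* − 1 = 1.9639210 − 1 = 0.9639210.
Need (0.9639210)^m ≤ 10^(−8): m ≥ 8·ln10/|ln 0.9639210| = 18.4207/0.0367459 = 501.299 ⇒ m = 502.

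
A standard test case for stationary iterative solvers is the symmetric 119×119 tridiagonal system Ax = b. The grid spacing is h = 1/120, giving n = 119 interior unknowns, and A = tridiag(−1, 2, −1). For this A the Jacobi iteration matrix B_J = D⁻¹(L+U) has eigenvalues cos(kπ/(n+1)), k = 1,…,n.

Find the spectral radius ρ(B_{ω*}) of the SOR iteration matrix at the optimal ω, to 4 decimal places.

ρ_SOR = 0.9490

With n=119, ρ(Jacobi) = cos(π/120) = 0.9997.
1 − cos²(π/120) = sin²(π/120) ⇒ √(1−ρ_J²) = sin(π/120) = 0.02618.
Young: ω* = 2/(1+√(1−ρ_J²)) = 2/(1+0.02618) = 2/1.02618 = 1.9490.
At ω = 1.9490 every |λ(B_ω)| = ω−1, so ρ_SOR = 0.9490.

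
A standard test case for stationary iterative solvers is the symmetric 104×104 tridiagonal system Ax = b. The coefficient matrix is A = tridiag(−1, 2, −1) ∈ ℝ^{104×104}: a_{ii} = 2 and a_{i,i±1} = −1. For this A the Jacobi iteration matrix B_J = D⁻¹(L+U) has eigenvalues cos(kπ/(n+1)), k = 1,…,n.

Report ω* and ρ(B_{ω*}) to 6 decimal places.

ω* = 1.941907, ρ_SOR = 0.941907

½·tridiag(1,0,1) at n=104: λ_k = cos(kπ/105); max |λ| at k=1 ⇒ ρ_J = cos(π/105) ≈ 0.999552.
√(1−ρ_J²) = |sin(π/105)| = 0.0299155
So ω* = 2/1.0299155 = 1.941907 (Young).
ρ(B_{ω*}) = ω*−1 = 0.941907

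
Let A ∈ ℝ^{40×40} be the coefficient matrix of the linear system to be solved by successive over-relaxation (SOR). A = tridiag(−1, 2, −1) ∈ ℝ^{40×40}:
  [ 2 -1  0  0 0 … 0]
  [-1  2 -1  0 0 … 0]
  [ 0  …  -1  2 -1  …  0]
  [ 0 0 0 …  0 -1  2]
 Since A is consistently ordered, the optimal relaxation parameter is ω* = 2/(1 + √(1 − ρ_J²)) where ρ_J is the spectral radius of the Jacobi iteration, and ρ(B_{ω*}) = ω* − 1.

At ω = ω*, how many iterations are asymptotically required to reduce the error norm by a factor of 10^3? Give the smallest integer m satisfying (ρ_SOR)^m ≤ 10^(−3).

m = 46

[ρ_J] n=40: ρ(B_J) = cos(π/(n+1)) = cos(π/41) = 0.9970658.
√(1−ρ_J²) = |sin(π/41)| = 0.0765493
ω* = 2/(1 + 0.0765493) = 2/1.0765493 = 1.8577877.
Hence ρ(B_{ω*}) = 1.8577877 − 1 = 0.8577877.
m ≥ 3·ln10 / (−ln 0.8577877) = 45.031; smallest integer m = 46.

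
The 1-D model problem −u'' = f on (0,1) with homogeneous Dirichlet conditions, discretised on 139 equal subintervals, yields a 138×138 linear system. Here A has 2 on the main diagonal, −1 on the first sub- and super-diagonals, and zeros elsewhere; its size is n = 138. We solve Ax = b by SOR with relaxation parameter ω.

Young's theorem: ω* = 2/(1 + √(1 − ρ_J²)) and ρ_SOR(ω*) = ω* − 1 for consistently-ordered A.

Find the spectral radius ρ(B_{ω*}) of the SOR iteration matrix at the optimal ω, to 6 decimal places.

ρ_SOR = 0.955800

n=138: λ(B_J) = 1 − λ(A)/2 = cos(kπ/139); k=1 gives ρ_J = 0.999745.
√(1 − cos²(π/139)) = sin(π/139) ≈ 0.0225995.
Young: ω* = 2/(1+√(1−ρ_J²)) = 2/(1+0.0225995) = 2/1.0225995 = 1.955800.
[ρ_SOR] ω* − 1 = 0.955800.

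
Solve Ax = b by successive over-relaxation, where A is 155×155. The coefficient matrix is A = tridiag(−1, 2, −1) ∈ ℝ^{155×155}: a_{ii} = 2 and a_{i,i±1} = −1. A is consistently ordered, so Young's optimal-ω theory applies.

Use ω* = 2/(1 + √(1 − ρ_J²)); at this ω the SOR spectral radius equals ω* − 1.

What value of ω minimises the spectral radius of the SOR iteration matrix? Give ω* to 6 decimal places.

[ρ_J] n=155: ρ(B_J) = cos(π/(n+1)) = cos(π/156) = 0.999797.
√(1−ρ_J²) = |sin(π/156)| = 0.0201371
[ω*] 2 ÷ (1 + 0.0201371) = 2 ÷ 1.0201371 = 1.960521.
and ρ(B_{ω*}) = 1.960521 − 1 = 0.960521.

ω* = 1.960521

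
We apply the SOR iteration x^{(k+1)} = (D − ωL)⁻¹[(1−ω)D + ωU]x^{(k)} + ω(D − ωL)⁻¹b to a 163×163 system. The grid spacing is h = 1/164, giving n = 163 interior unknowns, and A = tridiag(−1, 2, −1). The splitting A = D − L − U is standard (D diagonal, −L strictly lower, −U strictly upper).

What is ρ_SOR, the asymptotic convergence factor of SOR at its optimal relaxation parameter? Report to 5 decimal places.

B_J for the 163×163 system has eigenvalues cos(kπ/164); ρ_J = cos(π/164) = 0.99982.
√(1 − cos²(π/164)) = sin(π/164) ≈ 0.019155.
So ω* = 2/1.019155 = 1.96241 (Young).
ρ(B_{ω*}) = ω*−1 = 0.96241

ρ_SOR = 0.96241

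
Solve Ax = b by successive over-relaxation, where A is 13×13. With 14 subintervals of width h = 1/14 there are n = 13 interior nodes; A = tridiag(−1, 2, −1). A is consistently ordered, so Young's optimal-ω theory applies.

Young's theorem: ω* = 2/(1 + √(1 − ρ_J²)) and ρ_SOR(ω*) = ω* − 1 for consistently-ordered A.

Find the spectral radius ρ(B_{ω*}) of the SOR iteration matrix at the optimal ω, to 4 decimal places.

ρ_SOR = 0.6360

ρ_J = max_k |cos(kπ/14)| = cos(π/14) = 0.9749
root = sin(π/14) = 0.22252  (since 1−cos² = sin²).
Then 2/(1+√(1−ρ_J²)) = 2/(1+0.22252); ω* = 2/1.22252 = 1.6360.
and ρ(B_{ω*}) = 1.6360 − 1 = 0.6360.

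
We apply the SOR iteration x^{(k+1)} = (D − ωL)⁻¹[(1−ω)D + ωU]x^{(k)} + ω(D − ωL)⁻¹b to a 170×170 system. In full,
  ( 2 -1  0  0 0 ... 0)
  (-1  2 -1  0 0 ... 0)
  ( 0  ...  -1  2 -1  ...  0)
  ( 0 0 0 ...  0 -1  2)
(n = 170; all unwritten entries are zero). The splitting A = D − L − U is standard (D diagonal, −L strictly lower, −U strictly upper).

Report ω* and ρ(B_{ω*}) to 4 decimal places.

With n=170, ρ(Jacobi) = cos(π/171) = 0.9998.
root = sin(π/171) = 0.01837  (since 1−cos² = sin²).
ω* = 2/(1 + 0.01837) = 2/1.01837 = 1.9639.
and ρ(B_{ω*}) = 1.9639 − 1 = 0.9639.

ω* = 1.9639, ρ_SOR = 0.9639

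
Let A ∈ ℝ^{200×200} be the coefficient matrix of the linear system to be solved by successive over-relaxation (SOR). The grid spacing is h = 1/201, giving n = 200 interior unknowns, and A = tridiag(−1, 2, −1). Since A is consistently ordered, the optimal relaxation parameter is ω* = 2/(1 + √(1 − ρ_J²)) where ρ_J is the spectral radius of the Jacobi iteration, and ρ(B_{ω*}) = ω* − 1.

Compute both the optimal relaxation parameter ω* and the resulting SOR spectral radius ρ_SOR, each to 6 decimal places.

With n=200, ρ(Jacobi) = cos(π/201) = 0.999878.
√(1−ρ_J²) = |sin(π/201)| = 0.0156292
ω* = 2/(1 + 0.0156292) = 2/1.0156292 = 1.969223.
ρ_SOR = ω* − 1 ≈ 0.969223.

ω* = 1.969223, ρ_SOR = 0.969223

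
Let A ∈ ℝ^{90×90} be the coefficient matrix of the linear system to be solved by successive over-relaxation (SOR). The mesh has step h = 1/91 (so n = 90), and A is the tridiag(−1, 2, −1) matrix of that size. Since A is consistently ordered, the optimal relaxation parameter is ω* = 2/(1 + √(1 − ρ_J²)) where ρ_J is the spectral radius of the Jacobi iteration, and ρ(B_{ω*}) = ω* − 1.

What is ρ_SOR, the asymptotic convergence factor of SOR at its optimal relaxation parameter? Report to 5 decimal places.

B_J for the 90×90 system has eigenvalues cos(kπ/91); ρ_J = cos(π/91) = 0.99940.
√(1−ρ_J²) = |sin(π/91)| = 0.034516
Young: ω* = 2/(1+√(1−ρ_J²)) = 2/(1+0.034516) = 2/1.034516 = 1.93327.
Hence ρ(B_{ω*}) = 1.93327 − 1 = 0.93327.

ρ_SOR = 0.93327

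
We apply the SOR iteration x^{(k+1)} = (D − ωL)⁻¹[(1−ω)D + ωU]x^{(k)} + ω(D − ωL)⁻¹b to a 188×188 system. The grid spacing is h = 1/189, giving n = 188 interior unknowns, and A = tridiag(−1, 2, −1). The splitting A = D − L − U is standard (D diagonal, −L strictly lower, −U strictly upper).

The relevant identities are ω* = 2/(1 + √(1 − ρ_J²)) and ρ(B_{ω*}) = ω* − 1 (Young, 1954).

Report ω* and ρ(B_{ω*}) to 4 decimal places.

ω* = 1.9673, ρ_SOR = 0.9673

n=188: λ(B_J) = 1 − λ(A)/2 = cos(kπ/189); k=1 gives ρ_J = 0.9999.
√(1−ρ_J²) = |sin(π/189)| = 0.01662
ω* = 2/(1+0.01662) = 1.9673
[ρ_SOR] ω* − 1 = 0.9673.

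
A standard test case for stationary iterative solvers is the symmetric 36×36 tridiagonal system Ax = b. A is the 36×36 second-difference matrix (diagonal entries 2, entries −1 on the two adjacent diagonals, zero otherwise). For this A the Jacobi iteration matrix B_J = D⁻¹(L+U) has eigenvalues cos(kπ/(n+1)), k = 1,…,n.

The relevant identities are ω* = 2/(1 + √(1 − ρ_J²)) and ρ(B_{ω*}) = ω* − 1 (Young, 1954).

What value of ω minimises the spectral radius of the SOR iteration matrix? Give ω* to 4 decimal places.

ω* = 1.8436

spectrum of D⁻¹(L+U) = {cos(kπ/37) : 1≤k≤36}; ρ_J = cos(π/37) = 0.9964.
root = sin(π/37) = 0.08481  (since 1−cos² = sin²).
ω* = 2/(1 + 0.08481) = 2/1.08481 = 1.8436.
At ω = 1.8436 every |λ(B_ω)| = ω−1, so ρ_SOR = 0.8436.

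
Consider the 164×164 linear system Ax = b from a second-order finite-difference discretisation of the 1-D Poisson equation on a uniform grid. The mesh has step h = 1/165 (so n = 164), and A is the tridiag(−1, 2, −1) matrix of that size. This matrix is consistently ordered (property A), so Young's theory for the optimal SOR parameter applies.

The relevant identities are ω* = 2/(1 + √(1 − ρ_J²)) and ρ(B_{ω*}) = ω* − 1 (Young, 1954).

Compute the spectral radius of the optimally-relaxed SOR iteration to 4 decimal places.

ρ_SOR = 0.9626

ρ_J = max_k |cos(kπ/165)| = cos(π/165) = 0.9998
√(1 − cos²(π/165)) = sin(π/165) ≈ 0.01904.
ω* = 2/(1 + 0.01904) = 2/1.01904 = 1.9626.
[ρ_SOR] ω* − 1 = 0.9626.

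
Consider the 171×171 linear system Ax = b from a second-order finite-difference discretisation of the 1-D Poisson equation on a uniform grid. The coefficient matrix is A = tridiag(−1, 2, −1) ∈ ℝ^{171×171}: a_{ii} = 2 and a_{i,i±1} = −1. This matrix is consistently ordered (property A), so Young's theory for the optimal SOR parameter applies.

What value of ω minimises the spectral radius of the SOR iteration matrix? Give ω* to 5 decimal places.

ω* = 1.96413

With n=171, ρ(Jacobi) = cos(π/172) = 0.99983.
√(1−ρ_J²) simplifies to sin(π/172) = 0.018264.
Then 2/(1+√(1−ρ_J²)) = 2/(1+0.018264); ω* = 2/1.018264 = 1.96413.
At ω = 1.96413 every |λ(B_ω)| = ω−1, so ρ_SOR = 0.96413.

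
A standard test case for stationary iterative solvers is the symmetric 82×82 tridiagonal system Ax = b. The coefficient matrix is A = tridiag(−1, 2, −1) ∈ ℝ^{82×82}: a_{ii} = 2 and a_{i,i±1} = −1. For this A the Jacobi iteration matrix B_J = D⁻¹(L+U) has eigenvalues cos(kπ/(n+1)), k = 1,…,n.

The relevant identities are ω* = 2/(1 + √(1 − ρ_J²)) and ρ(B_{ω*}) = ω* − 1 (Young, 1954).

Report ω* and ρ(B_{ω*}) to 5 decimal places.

ω* = 1.92708, ρ_SOR = 0.92708

n=82: λ(B_J) = 1 − λ(A)/2 = cos(kπ/83); k=1 gives ρ_J = 0.99928.
√(1 − cos²(π/83)) = sin(π/83) ≈ 0.037841.
Young: ω* = 2/(1+√(1−ρ_J²)) = 2/(1+0.037841) = 2/1.037841 = 1.92708.
and ρ(B_{ω*}) = 1.92708 − 1 = 0.92708.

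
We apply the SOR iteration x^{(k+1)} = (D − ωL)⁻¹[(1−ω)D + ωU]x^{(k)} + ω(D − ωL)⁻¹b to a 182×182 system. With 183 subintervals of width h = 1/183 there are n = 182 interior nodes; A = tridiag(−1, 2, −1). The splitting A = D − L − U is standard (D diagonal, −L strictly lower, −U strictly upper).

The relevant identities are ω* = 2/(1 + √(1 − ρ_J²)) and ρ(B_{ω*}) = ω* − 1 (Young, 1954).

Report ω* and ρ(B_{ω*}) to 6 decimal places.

spectrum of D⁻¹(L+U) = {cos(kπ/183) : 1≤k≤182}; ρ_J = cos(π/183) = 0.999853.
√(1−ρ_J²) simplifies to sin(π/183) = 0.0171663.
ω* = 2/(1 + 0.0171663) = 2/1.0171663 = 1.966247.
ρ_SOR = ω* − 1 = 1.966247 − 1 = 0.966247.

ω* = 1.966247, ρ_SOR = 0.966247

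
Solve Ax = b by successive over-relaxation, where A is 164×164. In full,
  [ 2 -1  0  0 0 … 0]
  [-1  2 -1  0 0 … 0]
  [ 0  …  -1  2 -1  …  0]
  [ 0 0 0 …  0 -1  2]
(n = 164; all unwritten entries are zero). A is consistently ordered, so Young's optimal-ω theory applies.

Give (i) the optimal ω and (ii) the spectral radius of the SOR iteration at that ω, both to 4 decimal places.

ρ_J = max_k |cos(kπ/165)| = cos(π/165) = 0.9998
√(1−ρ_J²) simplifies to sin(π/165) = 0.01904.
[ω*] 2 ÷ (1 + 0.01904) = 2 ÷ 1.01904 = 1.9626.
Hence ρ(B_{ω*}) = 1.9626 − 1 = 0.9626.

ω* = 1.9626, ρ_SOR = 0.9626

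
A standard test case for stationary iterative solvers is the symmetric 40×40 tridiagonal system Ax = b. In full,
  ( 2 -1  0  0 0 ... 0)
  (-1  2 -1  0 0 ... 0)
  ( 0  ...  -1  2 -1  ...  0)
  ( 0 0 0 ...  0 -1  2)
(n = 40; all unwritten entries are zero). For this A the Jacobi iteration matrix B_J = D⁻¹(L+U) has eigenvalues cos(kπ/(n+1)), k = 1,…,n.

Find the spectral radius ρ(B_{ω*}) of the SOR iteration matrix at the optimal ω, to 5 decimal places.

spectrum of D⁻¹(L+U) = {cos(kπ/41) : 1≤k≤40}; ρ_J = cos(π/41) = 0.99707.
1 − cos²(π/41) = sin²(π/41) ⇒ √(1−ρ_J²) = sin(π/41) = 0.076549.
ω* = 2/(1 + 0.076549) = 2/1.076549 = 1.85779.
At ω = 1.85779 every |λ(B_ω)| = ω−1, so ρ_SOR = 0.85779.

ρ_SOR = 0.85779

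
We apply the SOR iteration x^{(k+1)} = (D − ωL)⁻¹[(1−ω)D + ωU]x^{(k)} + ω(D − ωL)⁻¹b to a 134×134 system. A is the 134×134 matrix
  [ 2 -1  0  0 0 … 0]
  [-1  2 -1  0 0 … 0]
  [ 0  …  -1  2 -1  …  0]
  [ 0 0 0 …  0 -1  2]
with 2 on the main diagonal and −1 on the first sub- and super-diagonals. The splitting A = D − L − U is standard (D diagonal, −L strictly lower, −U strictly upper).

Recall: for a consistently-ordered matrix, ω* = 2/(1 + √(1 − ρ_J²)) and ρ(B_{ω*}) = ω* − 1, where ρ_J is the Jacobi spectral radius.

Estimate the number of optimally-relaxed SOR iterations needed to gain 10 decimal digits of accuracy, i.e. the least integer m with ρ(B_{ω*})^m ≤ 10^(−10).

n=134: λ(B_J) = 1 − λ(A)/2 = cos(kπ/135); k=1 gives ρ_J = 0.9997292.
√(1 − cos²(π/135)) = sin(π/135) ≈ 0.0232690.
ω* = 2 / (1 + 0.0232690) = 2 / 1.0232690 ≈ 1.9545203.
ρ_SOR = ω* − 1 = 1.9545203 − 1 = 0.9545203.
(0.9545203)^m ≤ 10^{−10}  ⇒  m·ln(0.9545203) ≤ −10·ln10  ⇒  m ≥ 494.687  ⇒  m = 495

m = 495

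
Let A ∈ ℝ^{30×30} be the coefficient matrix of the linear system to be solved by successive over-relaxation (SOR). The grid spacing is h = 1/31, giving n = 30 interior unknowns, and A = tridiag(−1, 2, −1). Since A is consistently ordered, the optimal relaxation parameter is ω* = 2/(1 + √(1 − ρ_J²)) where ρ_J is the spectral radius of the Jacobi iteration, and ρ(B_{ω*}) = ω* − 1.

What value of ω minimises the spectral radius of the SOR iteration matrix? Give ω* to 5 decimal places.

ω* = 1.81625

B_J for the 30×30 system has eigenvalues cos(kπ/31); ρ_J = cos(π/31) = 0.99487.
root = sin(π/31) = 0.101168  (since 1−cos² = sin²).
Young: ω* = 2/(1+√(1−ρ_J²)) = 2/(1+0.101168) = 2/1.101168 = 1.81625.
ρ_SOR = ω* − 1 ≈ 0.81625.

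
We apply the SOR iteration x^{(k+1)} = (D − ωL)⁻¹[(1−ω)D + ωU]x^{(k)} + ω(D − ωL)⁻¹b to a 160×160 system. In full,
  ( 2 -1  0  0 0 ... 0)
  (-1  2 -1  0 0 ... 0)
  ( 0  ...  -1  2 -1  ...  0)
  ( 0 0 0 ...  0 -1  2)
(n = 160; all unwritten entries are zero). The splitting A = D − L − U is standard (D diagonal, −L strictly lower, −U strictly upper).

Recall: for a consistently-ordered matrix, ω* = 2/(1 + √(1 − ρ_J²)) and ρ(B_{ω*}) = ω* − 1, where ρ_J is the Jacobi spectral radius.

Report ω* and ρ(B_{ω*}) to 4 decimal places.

ω* = 1.9617, ρ_SOR = 0.9617

With n=160, ρ(Jacobi) = cos(π/161) = 0.9998.
√(1 − cos²(π/161)) = sin(π/161) ≈ 0.01951.
ω* = 2/(1 + 0.01951) = 2/1.01951 = 1.9617.
and ρ(B_{ω*}) = 1.9617 − 1 = 0.9617.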